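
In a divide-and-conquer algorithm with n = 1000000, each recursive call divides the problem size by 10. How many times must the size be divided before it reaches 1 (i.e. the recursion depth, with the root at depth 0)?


Number of divisions = log_10(1000000)
Sizes: 1000000 -> 100000 -> 10000 -> 1000 -> 100 -> 10 -> 1 (6 divisions)
Recursion depth = 6


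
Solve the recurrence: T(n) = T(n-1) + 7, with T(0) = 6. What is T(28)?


Unrolling the recurrence:
T(28) = T(27) + 7
       = T(26) + 7 + 7
       = T(25) + 7*3
       ...
       = T(0) + 7*28
       = 6 + 196 = 202


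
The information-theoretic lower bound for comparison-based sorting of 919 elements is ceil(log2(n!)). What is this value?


A binary decision tree of height h has at most 2^h leaves and needs at least n! of them, so h >= ceil(log2(n!)).
919! is far too large to multiply out, so use Stirling's series:
  ln(n!) ~ n ln n - n + (1/2) ln(2 pi n) + 1/(12n)  (error below 1/(360 n^3), negligible here)
  ln(919) = 6.8232861
  n ln n = 919 * 6.8232861 = 6270.5999
  (1/2) ln(2 pi * 919) = (1/2) ln(5774.2473) = 4.3306
  1/(12*919) = 0.0001
  ln(919!) ~ 6270.5999 - 919 + 4.3306 + 0.0001 = 5355.9306
Convert to base 2: log2(919!) = 5355.9306 / ln 2 = 5355.9306 / 0.69314718 = 7726.9745
ceil(7726.9745) = 7727


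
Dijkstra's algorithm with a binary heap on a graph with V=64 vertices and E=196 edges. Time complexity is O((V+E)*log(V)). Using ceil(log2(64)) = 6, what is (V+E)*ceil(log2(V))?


Dijkstra with a binary heap: each vertex is extracted once, each edge may relax once.
Each heap operation costs O(log V).
V + E = 64 + 196 = 260
ceil(log2(64)) = 6 (since 2^5 = 32 < 64 <= 64 = 2^6)
Total heap work = (V+E) * ceil(log2(V)) = 260 * 6 = 1560


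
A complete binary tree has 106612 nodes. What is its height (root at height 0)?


In a complete binary tree, level k holds nodes 2^k .. 2^(k+1)-1 (1-indexed).
Height = floor(log2(n)) = floor(log2(106612)) = 16
Check: 2^16 = 65536 <= 106612 < 131072 = 2^17


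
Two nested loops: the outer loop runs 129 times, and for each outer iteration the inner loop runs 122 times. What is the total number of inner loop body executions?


Outer loop: 129 iterations
Inner loop: 122 iterations per outer iteration
Total = 129 * 122 = 15738


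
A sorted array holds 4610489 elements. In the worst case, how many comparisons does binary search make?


Halving sequence: 4610489 -> 2305244 -> 1152622 -> 576311 -> 288155 -> 144077 -> 72038 -> 36019 -> 18009 -> 9004 -> 4502 -> 2251 -> 1125 -> 562 -> 281 -> 140 -> 70 -> 35 -> 17 -> 8 -> 4 -> 2 -> 1
Number of halvings = 22
Max comparisons = 22 + 1 = 23


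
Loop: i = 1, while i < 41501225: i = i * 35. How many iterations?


i multiplies by 35 each step:
i = 1 -> 35 -> 1225 -> 42875 -> 1500625 -> 52521875 (stop)
Iterations = ceil(log_35(41501225)) = 5


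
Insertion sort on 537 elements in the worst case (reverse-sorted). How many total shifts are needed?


In the worst case (reverse-sorted), each element shifts past all previous:
  Element 1: 1 shifts
  Element 2: 2 shifts
  Element 3: 3 shifts
  Element 4: 4 shifts
  Element 5: 5 shifts
  ...
  Element 536: 536 shifts
Total = 1 + 2 + ... + 536
= 537*(537-1)/2 = 143916


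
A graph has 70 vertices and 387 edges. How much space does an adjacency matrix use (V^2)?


Adjacency matrix: V x V grid of entries
Space = V^2 = 70^2 = 70 * 70 = 4900


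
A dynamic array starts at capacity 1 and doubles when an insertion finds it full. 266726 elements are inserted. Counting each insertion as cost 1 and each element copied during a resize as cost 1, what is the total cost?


n = 266726
Insertion costs: 266726
Resizes copy 1, 2, 4, ... up to the largest power of 2 that is <= n-1 = 266725, i.e. 262144.
Copy costs = 1 + 2 + 4 + 8 + 16 + 32 + 64 + 128 + 256 + 512 + 1024 + 2048 + 4096 + 8192 + 16384 + 32768 + 65536 + 131072 + 262144 = 524287
Total = 266726 + 524287 = 791013


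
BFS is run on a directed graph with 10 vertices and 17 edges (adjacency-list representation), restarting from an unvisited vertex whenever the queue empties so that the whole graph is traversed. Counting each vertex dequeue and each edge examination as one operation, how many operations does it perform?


A full BFS traversal dequeues each vertex exactly once and examines each directed edge exactly once.
V = 10 (vertex processing cost)
E = 17 (edge examination cost)
Total operations proportional to V + E = 10 + 17 = 27


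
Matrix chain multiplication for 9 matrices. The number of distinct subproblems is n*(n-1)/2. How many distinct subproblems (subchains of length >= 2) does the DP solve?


Subproblems are indexed by (i, j) where i < j.
Number of such pairs = n*(n-1)/2
= 9 * 8 / 2
= 36


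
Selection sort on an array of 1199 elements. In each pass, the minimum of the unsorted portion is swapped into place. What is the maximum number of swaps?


Selection sort performs one swap per pass:
  Pass 1: find min in positions 0 to 1198, swap with position 0
  Pass 2: find min in positions 1 to 1198, swap with position 1
  Pass 3: find min in positions 2 to 1198, swap with position 2
  Pass 4: find min in positions 3 to 1198, swap with position 3
  Pass 5: find min in positions 4 to 1198, swap with position 4
  ... (1193 more passes)
Total passes (and swaps) = n - 1 = 1199 - 1 = 1198


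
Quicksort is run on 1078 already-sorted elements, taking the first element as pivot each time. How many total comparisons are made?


Sum of comparisons per partition:
1077 + 1076 + ... + 1 + 0
= 1078 * (1078 - 1) / 2
= 1078 * 1077 / 2
= 580503


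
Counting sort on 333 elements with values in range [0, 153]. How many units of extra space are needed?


Output array size: 333 (to store sorted result)
Count array size: 154 (one slot per possible value, range 0 to 153)
Total extra space = 333 + 154 = 487


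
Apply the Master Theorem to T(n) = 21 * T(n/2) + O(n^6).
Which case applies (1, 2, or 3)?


The Master Theorem: T(n) = a*T(n/b) + O(n^c)
  a = 21, b = 2, c = 6
log_b(a) = log_2(21) ~ 4.392
Compare b^c with a: 2^6 = 64 > 21, so c > log_b(a).
Since c > log_b(a), Case 3 applies.
T(n) = O(n^6)
Master Theorem case = 3


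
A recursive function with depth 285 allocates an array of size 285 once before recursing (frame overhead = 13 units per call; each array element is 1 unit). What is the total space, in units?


Array allocation: 285 units (allocated once)
Stack frames: 285 deep * 13 per frame = 3705 units
Total = 285 + 3705 = 3990


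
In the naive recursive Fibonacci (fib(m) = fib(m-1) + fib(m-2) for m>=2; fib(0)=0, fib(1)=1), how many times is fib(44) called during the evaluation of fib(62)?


Let N(m) = number of times fib(m) is called while evaluating fib(62).
N(62) = 1 (the initial call).
N(61) = 1 (only fib(62) calls it).
For 1 <= m <= 60: fib(m) is called by fib(m+1) and fib(m+2), so
  N(m) = N(m+1) + N(m+2).
fib(0) is called only by fib(2), so N(0) = N(2).
Walk down from m=62:
  N(62)=1, N(61)=1, N(60)=2, N(59)=3, N(58)=5, N(57)=8, N(56)=13, N(55)=21, N(54)=34, N(53)=55, N(52)=89, N(51)=144, N(50)=233, N(49)=377, N(48)=610, N(47)=987, N(46)=1597, N(45)=2584, N(44)=4181
N(44) = 4181


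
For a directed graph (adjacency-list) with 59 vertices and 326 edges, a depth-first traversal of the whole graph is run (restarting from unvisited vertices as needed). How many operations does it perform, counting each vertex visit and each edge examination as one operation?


A full DFS traversal visits each vertex once and examines each edge once.
V = 59
E = 326
Sum = 59 + 326 = 385


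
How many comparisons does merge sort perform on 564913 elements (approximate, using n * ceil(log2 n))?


Recursion depth: ceil(log2(564913)) = 20
Each recursion level merges n = 564913 elements
Total = 564913 * 20 = 11298260


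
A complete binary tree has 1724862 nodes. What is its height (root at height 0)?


In a complete binary tree, level k holds nodes 2^k .. 2^(k+1)-1 (1-indexed).
Height = floor(log2(n)) = floor(log2(1724862)) = 20
Check: 2^20 = 1048576 <= 1724862 < 2097152 = 2^21


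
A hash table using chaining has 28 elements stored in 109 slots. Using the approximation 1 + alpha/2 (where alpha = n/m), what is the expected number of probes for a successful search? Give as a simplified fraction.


Load factor alpha = n/m = 28/109
Expected probes = 1 + alpha/2 = 1 + 28/(2*109)
= 1 + 28/218
= 218/218 + 28/218
= 246/218
Simplify: 123/109


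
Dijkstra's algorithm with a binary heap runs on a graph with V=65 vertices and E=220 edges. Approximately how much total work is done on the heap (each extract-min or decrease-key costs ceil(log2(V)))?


Dijkstra with a binary heap: each vertex is extracted once, each edge may relax once.
Each heap operation costs O(log V).
V + E = 65 + 220 = 285
ceil(log2(65)) = 7 (since 2^6 = 64 < 65 <= 128 = 2^7)
Total heap work = (V+E) * ceil(log2(V)) = 285 * 7 = 1995


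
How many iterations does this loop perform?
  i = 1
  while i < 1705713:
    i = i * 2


The loop variable doubles each iteration:
i = 1 -> 2 -> 4 -> 8 -> 16 -> 32 -> 64 -> 128 -> 256 -> 512 -> 1024 -> 2048 -> 4096 -> 8192 -> 16384 -> 32768 -> 65536 -> 131072 -> 262144 -> 524288 -> 1048576 -> 2097152 (stop, 2097152 >= 1705713)
Number of doublings = ceil(log2(1705713)) = 21


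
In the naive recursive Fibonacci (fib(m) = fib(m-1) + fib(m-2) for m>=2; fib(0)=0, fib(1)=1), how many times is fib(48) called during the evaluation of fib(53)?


Let N(m) = number of times fib(m) is called while evaluating fib(53).
N(53) = 1 (the initial call).
N(52) = 1 (only fib(53) calls it).
For 1 <= m <= 51: fib(m) is called by fib(m+1) and fib(m+2), so
  N(m) = N(m+1) + N(m+2).
fib(0) is called only by fib(2), so N(0) = N(2).
Walk down from m=53:
  N(53)=1, N(52)=1, N(51)=2, N(50)=3, N(49)=5, N(48)=8
N(48) = 8


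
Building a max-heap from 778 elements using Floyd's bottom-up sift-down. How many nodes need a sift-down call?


In a heap of 778 elements (0-indexed array):
  Last element index: 777
  Parent of last element: floor((777 - 1) / 2) = 388
  Internal nodes: indices 0 to 388
  Count = floor(778/2) = 389


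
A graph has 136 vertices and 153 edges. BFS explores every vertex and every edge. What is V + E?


A full BFS traversal dequeues each vertex once and examines each edge once.
Vertex visits: 136
Edge visits: 153
V + E = 136 + 153 = 289


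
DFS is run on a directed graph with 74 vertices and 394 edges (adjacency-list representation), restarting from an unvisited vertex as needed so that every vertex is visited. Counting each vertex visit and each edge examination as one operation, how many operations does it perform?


A full DFS traversal processes each vertex exactly once (push/pop on stack).
Each directed edge is examined once.
V = 74, E = 394
V + E = 468


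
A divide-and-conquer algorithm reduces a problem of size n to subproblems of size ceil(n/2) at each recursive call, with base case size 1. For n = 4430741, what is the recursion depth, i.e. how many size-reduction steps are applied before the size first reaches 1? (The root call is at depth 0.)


Each step divides the size by 2 (rounding up); after k steps the size is ceil(n/2^k), which equals 1 exactly when 2^k >= n.
So the depth is the smallest k with 2^k >= 4430741, i.e. ceil(log_2(4430741)).
2^22 = 4194304 < 4430741 <= 8388608 = 2^23
Recursion depth = 23


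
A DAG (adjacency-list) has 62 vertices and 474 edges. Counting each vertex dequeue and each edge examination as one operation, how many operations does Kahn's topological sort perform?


V = 62 (vertex processing)
E = 474 (edge processing)
V + E = 62 + 474 = 536


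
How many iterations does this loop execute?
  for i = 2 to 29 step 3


The loop variable i takes values starting at 2 and increments by 3 each iteration.
Sequence: i = 2, 5, 8, 11, 14, 17, 20, 23, 26, ...
The upper bound 29 is inclusive, so the count is floor((last - first) / step) + 1:
floor((29 - 2) / 3) + 1 = floor(27/3) + 1 = 9 + 1 = 10


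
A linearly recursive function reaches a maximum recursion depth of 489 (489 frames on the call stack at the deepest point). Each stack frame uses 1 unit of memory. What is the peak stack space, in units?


Maximum recursion depth = 489 frames
Memory per frame = 1 unit
Total stack space = depth * frame_size
= 489 * 1 = 489


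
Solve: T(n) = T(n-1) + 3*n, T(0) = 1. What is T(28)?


Expanding the recurrence:
T(28) = T(27) + 3*28
       = T(26) + 3*27 + 3*28
       ...
       = T(0) + 3*(1 + 2 + ... + 28)
       = 1 + 3 * 28*29/2
       = 1 + 3 * 406
       = 1 + 1218 = 1219


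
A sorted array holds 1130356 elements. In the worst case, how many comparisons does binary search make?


Halving sequence: 1130356 -> 565178 -> 282589 -> 141294 -> 70647 -> 35323 -> 17661 -> 8830 -> 4415 -> 2207 -> 1103 -> 551 -> 275 -> 137 -> 68 -> 34 -> 17 -> 8 -> 4 -> 2 -> 1
Number of halvings = 20
Max comparisons = 20 + 1 = 21


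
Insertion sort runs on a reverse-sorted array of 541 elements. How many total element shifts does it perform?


Sum of shifts = 1 + 2 + 3 + ... + 540
= 541 * 540 / 2
= 292140 / 2
= 146070


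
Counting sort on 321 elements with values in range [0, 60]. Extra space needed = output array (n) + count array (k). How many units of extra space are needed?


Output array size: 321 (to store sorted result)
Count array size: 61 (one slot per possible value, range 0 to 60)
Total extra space = 321 + 61 = 382


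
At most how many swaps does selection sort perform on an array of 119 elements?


Each of the 118 passes places one element in its final position.
Pass 1: swap minimum into position 0
Pass 2: swap minimum of remaining into position 1
...
Pass 118: last two elements, one swap
Maximum swaps = 119 - 1 = 118


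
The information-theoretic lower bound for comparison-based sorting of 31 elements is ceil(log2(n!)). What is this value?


A binary decision tree of height h has at most 2^h leaves and needs at least n! of them, so h >= ceil(log2(n!)).
31! is far too large to multiply out, so use Stirling's series:
  ln(n!) ~ n ln n - n + (1/2) ln(2 pi n) + 1/(12n)  (error below 1/(360 n^3), negligible here)
  ln(31) = 3.4339872
  n ln n = 31 * 3.4339872 = 106.4536
  (1/2) ln(2 pi * 31) = (1/2) ln(194.7787) = 2.6359
  1/(12*31) = 0.0027
  ln(31!) ~ 106.4536 - 31 + 2.6359 + 0.0027 = 78.0922
Convert to base 2: log2(31!) = 78.0922 / ln 2 = 78.0922 / 0.69314718 = 112.6632
ceil(112.6632) = 113


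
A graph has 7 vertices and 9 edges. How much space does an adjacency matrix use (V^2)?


Adjacency matrix: V x V grid of entries
Space = V^2 = 7^2 = 7 * 7 = 49


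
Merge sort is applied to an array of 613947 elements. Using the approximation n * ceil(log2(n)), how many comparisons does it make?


Merge sort divides the array into halves recursively.
Number of levels = ceil(log2(613947)) = 20
At each level, approximately n = 613947 comparisons are needed for merging.
Total comparisons ~ n * ceil(log2(n)) = 613947 * 20 = 12278940


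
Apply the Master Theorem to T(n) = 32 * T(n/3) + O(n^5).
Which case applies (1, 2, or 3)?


The Master Theorem: T(n) = a*T(n/b) + O(n^c)
  a = 32, b = 3, c = 5
log_b(a) = log_3(32) ~ 3.155
Compare b^c with a: 3^5 = 243 > 32, so c > log_b(a).
Since c > log_b(a), Case 3 applies.
T(n) = O(n^5)
Master Theorem case = 3


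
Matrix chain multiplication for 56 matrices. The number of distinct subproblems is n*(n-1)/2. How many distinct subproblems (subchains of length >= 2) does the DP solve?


Subproblems are indexed by (i, j) where i < j.
Number of such pairs = n*(n-1)/2
= 56 * 55 / 2
= 1540


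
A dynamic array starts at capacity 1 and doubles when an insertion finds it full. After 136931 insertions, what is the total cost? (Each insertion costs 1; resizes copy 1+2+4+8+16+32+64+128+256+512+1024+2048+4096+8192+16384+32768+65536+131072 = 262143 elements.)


Insertion cost: 136931 (one per element)
Resizes occur just before inserting elements 2, 3, 5, 9, ...
Elements copied at each resize: 1 + 2 + 4 + 8 + 16 + 32 + 64 + 128 + 256 + 512 + 1024 + 2048 + 4096 + 8192 + 16384 + 32768 + 65536 + 131072
Sum of copies = 262143 (geometric series: 2^k - 1)
Total = 136931 + 262143 = 399074


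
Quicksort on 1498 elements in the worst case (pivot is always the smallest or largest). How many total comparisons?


In the worst case, each partition step picks the worst pivot:
  Partition 1: 1497 comparisons (n-1 elements to compare)
  Partition 2: 1496 comparisons
  Partition 3: 1495 comparisons
  Partition 4: 1494 comparisons
  Partition 5: 1493 comparisons
  ...
  Last partition: 0 comparisons
Total = (n-1) + (n-2) + ... + 1 + 0 = n*(n-1)/2
= 1498*1497/2 = 1121253


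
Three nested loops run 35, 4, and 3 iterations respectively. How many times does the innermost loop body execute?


Loop 1 (outermost): 35 iterations
Loop 2 (middle): 4 iterations per outer
Loop 3 (innermost): 3 iterations per middle
Total = 35 * 4 * 3 = 420


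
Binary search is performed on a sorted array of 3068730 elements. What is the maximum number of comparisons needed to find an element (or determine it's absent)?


Binary search halves the search space each comparison:
  Step 1: search space = 3068730 -> 1534365
  Step 2: search space = 1534365 -> 767182
  Step 3: search space = 767182 -> 383591
  Step 4: search space = 383591 -> 191795
  Step 5: search space = 191795 -> 95897
  Step 6: search space = 95897 -> 47948
  Step 7: search space = 47948 -> 23974
  Step 8: search space = 23974 -> 11987
  Step 9: search space = 11987 -> 5993
  Step 10: search space = 5993 -> 2996
  Step 11: search space = 2996 -> 1498
  Step 12: search space = 1498 -> 749
  Step 13: search space = 749 -> 374
  Step 14: search space = 374 -> 187
  Step 15: search space = 187 -> 93
  Step 16: search space = 93 -> 46
  Step 17: search space = 46 -> 23
  Step 18: search space = 23 -> 11
  Step 19: search space = 11 -> 5
  Step 20: search space = 5 -> 2
  Step 21: search space = 2 -> 1
  Step 22: search space = 1 (final check)
Maximum comparisons = floor(log2(3068730)) + 1 = 21 + 1 = 22


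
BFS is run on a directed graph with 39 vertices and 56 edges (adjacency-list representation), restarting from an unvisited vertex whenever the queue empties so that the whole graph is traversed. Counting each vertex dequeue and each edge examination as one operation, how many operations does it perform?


A full BFS traversal dequeues each vertex exactly once and examines each directed edge exactly once.
V = 39 (vertex processing cost)
E = 56 (edge examination cost)
Total operations proportional to V + E = 39 + 56 = 95


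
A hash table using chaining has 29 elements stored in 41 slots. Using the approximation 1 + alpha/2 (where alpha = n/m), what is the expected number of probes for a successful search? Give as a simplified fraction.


Load factor alpha = n/m = 29/41
Expected probes = 1 + alpha/2 = 1 + 29/(2*41)
= 1 + 29/82
= 82/82 + 29/82
= 111/82


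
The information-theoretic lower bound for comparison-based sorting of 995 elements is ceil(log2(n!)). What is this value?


A binary decision tree of height h has at most 2^h leaves and needs at least n! of them, so h >= ceil(log2(n!)).
995! is far too large to multiply out, so use Stirling's series:
  ln(n!) ~ n ln n - n + (1/2) ln(2 pi n) + 1/(12n)  (error below 1/(360 n^3), negligible here)
  ln(995) = 6.9027427
  n ln n = 995 * 6.9027427 = 6868.2290
  (1/2) ln(2 pi * 995) = (1/2) ln(6251.7694) = 4.3703
  1/(12*995) = 0.0001
  ln(995!) ~ 6868.2290 - 995 + 4.3703 + 0.0001 = 5877.5994
Convert to base 2: log2(995!) = 5877.5994 / ln 2 = 5877.5994 / 0.69314718 = 8479.5835
ceil(8479.5835) = 8480


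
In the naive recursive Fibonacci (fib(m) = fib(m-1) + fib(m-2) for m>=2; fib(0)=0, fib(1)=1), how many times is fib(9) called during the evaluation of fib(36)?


Let N(m) = number of times fib(m) is called while evaluating fib(36).
N(36) = 1 (the initial call).
N(35) = 1 (only fib(36) calls it).
For 1 <= m <= 34: fib(m) is called by fib(m+1) and fib(m+2), so
  N(m) = N(m+1) + N(m+2).
fib(0) is called only by fib(2), so N(0) = N(2).
Walk down from m=36:
  N(36)=1, N(35)=1, N(34)=2, N(33)=3, N(32)=5, N(31)=8, N(30)=13, N(29)=21, N(28)=34, N(27)=55, N(26)=89, N(25)=144, N(24)=233, N(23)=377, N(22)=610, N(21)=987, N(20)=1597, N(19)=2584, N(18)=4181, N(17)=6765, N(16)=10946, N(15)=17711, N(14)=28657, N(13)=46368, N(12)=75025, N(11)=121393, N(10)=196418, N(9)=317811
N(9) = 317811


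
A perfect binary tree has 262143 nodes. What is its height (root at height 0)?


For a perfect binary tree of height h: n = 2^(h+1) - 1, so h = log2(n+1) - 1.
  n + 1 = 262144 = 2^18
  log2(262144) = 18
  height = 18 - 1 = 17


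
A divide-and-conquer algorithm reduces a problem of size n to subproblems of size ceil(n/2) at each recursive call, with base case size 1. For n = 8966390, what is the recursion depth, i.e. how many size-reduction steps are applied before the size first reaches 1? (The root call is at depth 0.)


Each step divides the size by 2 (rounding up); after k steps the size is ceil(n/2^k), which equals 1 exactly when 2^k >= n.
So the depth is the smallest k with 2^k >= 8966390, i.e. ceil(log_2(8966390)).
2^23 = 8388608 < 8966390 <= 16777216 = 2^24
Recursion depth = 24


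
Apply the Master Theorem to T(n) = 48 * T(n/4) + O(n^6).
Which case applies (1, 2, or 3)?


The Master Theorem: T(n) = a*T(n/b) + O(n^c)
  a = 48, b = 4, c = 6
log_b(a) = log_4(48) ~ 2.792
Compare b^c with a: 4^6 = 4096 > 48, so c > log_b(a).
Since c > log_b(a), Case 3 applies.
T(n) = O(n^6)
Master Theorem case = 3


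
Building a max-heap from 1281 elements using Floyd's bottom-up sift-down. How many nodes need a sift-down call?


In a heap of 1281 elements (0-indexed array):
  Last element index: 1280
  Parent of last element: floor((1280 - 1) / 2) = 639
  Internal nodes: indices 0 to 639
  Count = floor(1281/2) = 640


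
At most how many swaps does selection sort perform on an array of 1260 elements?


Each of the 1259 passes places one element in its final position.
Pass 1: swap minimum into position 0
Pass 2: swap minimum of remaining into position 1
...
Pass 1259: last two elements, one swap
Maximum swaps = 1260 - 1 = 1259


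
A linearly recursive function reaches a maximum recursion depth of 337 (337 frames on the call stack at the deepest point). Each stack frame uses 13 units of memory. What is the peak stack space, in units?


Maximum recursion depth = 337 frames
Memory per frame = 13 units
Total stack space = depth * frame_size
= 337 * 13 = 4381


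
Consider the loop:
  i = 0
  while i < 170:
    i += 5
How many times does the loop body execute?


Starting at i = 0, each iteration adds 5.
Iterations until i >= 170:
  Iteration 1: i = 0 -> i = 5
  Iteration 2: i = 5 -> i = 10
  Iteration 3: i = 10 -> i = 15
  Iteration 4: i = 15 -> i = 20
  Iteration 5: i = 20 -> i = 25
  Iteration 6: i = 25 -> i = 30
  Iteration 7: i = 30 -> i = 35
  Iteration 8: i = 35 -> i = 40
  ... continuing ...
Total iterations = ceil(170/5) = 34


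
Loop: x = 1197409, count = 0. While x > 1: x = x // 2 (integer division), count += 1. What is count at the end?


The variable x halves each step:
x = 1197409 -> 598704 -> 299352 -> 149676 -> 74838 -> 37419 -> 18709 -> 9354 -> 4677 -> 2338 -> 1169 -> 584 -> 292 -> 146 -> 73 -> 36 -> 18 -> 9 -> 4 -> 2 -> 1
Number of halvings = floor(log2(1197409)) = 20


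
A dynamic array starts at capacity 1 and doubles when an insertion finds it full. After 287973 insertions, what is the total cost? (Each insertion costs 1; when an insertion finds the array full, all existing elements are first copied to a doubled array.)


Insertion cost: 287973 (one per element)
Resizes occur just before inserting elements 2, 3, 5, 9, ...
Elements copied at each resize: 1 + 2 + 4 + 8 + 16 + 32 + 64 + 128 + 256 + 512 + 1024 + 2048 + 4096 + 8192 + 16384 + 32768 + 65536 + 131072 + 262144
Sum of copies = 524287 (geometric series: 2^k - 1)
Total = 287973 + 524287 = 812260


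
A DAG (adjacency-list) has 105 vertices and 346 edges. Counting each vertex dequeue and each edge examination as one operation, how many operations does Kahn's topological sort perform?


V = 105 (vertex processing)
E = 346 (edge processing)
V + E = 105 + 346 = 451


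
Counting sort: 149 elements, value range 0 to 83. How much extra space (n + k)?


n = 149 (output array)
k = 84 (count array for 84 distinct values)
Extra space = 149 + 84 = 233


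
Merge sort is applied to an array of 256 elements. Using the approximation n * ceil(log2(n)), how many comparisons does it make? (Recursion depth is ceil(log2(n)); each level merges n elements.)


Merge sort divides the array into halves recursively.
Number of levels = ceil(log2(256)) = 8
At each level, approximately n = 256 comparisons are needed for merging.
Total comparisons ~ n * ceil(log2(n)) = 256 * 8 = 2048


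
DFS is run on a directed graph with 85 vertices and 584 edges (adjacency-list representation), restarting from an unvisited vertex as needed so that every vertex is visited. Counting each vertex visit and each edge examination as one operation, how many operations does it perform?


A full DFS traversal processes each vertex exactly once (push/pop on stack).
Each directed edge is examined once.
V = 85, E = 584
V + E = 669


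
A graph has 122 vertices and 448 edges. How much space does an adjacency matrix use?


Adjacency matrix: V x V grid of entries
Space = V^2 = 122^2 = 122 * 122 = 14884


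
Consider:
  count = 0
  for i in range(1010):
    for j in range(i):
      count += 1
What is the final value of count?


For each i, the inner loop runs i times:
  i=0: inner runs 0 times
  i=1: inner runs 1 time
  i=2: inner runs 2 times
  i=3: inner runs 3 times
  i=4: inner runs 4 times
  i=5: inner runs 5 times
  i=6: inner runs 6 times
  i=7: inner runs 7 times
  ...
Total = 0 + 1 + 2 + ... + 1009 = 1010*(1010-1)/2 = 509545


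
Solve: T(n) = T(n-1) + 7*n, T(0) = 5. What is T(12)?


Expanding the recurrence:
T(12) = T(11) + 7*12
       = T(10) + 7*11 + 7*12
       ...
       = T(0) + 7*(1 + 2 + ... + 12)
       = 5 + 7 * 12*13/2
       = 5 + 7 * 78
       = 5 + 546 = 551


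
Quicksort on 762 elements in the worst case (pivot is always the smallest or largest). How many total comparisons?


In the worst case, each partition step picks the worst pivot:
  Partition 1: 761 comparisons (n-1 elements to compare)
  Partition 2: 760 comparisons
  Partition 3: 759 comparisons
  Partition 4: 758 comparisons
  Partition 5: 757 comparisons
  ...
  Last partition: 0 comparisons
Total = (n-1) + (n-2) + ... + 1 + 0 = n*(n-1)/2
= 762*761/2 = 289941


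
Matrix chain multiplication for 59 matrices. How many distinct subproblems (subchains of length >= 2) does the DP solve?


Subproblems are indexed by (i, j) where i < j.
Number of such pairs = n*(n-1)/2
= 59 * 58 / 2
= 1711


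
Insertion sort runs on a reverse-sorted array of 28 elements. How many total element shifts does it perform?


Sum of shifts = 1 + 2 + 3 + ... + 27
= 28 * 27 / 2
= 756 / 2
= 378


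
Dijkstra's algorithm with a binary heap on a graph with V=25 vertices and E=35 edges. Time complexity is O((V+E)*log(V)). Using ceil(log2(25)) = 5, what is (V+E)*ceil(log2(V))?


Dijkstra with a binary heap: each vertex is extracted once, each edge may relax once.
Each heap operation costs O(log V).
V + E = 25 + 35 = 60
ceil(log2(25)) = 5 (since 2^4 = 16 < 25 <= 32 = 2^5)
Total heap work = (V+E) * ceil(log2(V)) = 60 * 5 = 300


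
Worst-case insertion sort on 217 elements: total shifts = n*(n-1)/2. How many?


Sum of shifts = 1 + 2 + 3 + ... + 216
= 217 * 216 / 2
= 46872 / 2
= 23436


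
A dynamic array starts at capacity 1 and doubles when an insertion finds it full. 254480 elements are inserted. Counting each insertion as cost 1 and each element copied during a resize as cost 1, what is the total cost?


n = 254480
Insertion costs: 254480
Resizes copy 1, 2, 4, ... up to the largest power of 2 that is <= n-1 = 254479, i.e. 131072.
Copy costs = 1 + 2 + 4 + 8 + 16 + 32 + 64 + 128 + 256 + 512 + 1024 + 2048 + 4096 + 8192 + 16384 + 32768 + 65536 + 131072 = 262143
Total = 254480 + 262143 = 516623


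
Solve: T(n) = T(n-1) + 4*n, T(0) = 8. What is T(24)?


Expanding the recurrence:
T(24) = T(23) + 4*24
       = T(22) + 4*23 + 4*24
       ...
       = T(0) + 4*(1 + 2 + ... + 24)
       = 8 + 4 * 24*25/2
       = 8 + 4 * 300
       = 8 + 1200 = 1208


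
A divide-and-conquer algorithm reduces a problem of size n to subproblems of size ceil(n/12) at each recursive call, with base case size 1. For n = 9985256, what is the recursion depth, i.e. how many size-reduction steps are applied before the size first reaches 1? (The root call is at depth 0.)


Each step divides the size by 12 (rounding up); after k steps the size is ceil(n/12^k), which equals 1 exactly when 12^k >= n.
So the depth is the smallest k with 12^k >= 9985256, i.e. ceil(log_12(9985256)).
12^6 = 2985984 < 9985256 <= 35831808 = 12^7
Recursion depth = 7


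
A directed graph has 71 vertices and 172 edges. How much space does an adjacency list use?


Adjacency list: one list head per vertex + one entry per edge
Vertex heads: 71
Edge entries: 172
Total = 71 + 172 = 243


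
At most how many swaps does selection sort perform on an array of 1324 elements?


Each of the 1323 passes places one element in its final position.
Pass 1: swap minimum into position 0
Pass 2: swap minimum of remaining into position 1
...
Pass 1323: last two elements, one swap
Maximum swaps = 1324 - 1 = 1323


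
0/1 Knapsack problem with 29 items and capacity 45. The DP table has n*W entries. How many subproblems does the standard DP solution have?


The DP table is indexed by (item, capacity).
Rows: 29 items
Columns: 45 capacity values (1 to W)
Total subproblems = 29 * 45 = 1305


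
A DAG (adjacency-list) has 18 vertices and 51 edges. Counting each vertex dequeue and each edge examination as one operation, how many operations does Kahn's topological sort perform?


V = 18 (vertex processing)
E = 51 (edge processing)
V + E = 18 + 51 = 69


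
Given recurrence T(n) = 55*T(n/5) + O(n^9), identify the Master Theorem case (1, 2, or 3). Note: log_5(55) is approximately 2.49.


Master Theorem parameters: a=55, b=5, c=9
log_b(a) = 2.49
Compare b^c with a: 5^9 = 1953125 > 55, so c > log_b(a).
Comparing c=9 vs log_b(a)=2.49:
9 > 2.49 => Case 3
Result: T(n) = O(n^9)
Master Theorem case = 3


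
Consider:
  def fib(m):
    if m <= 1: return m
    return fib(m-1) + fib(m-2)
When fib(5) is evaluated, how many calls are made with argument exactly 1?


Let N(m) = number of times fib(m) is called while evaluating fib(5).
N(5) = 1 (the initial call).
N(4) = 1 (only fib(5) calls it).
For 1 <= m <= 3: fib(m) is called by fib(m+1) and fib(m+2), so
  N(m) = N(m+1) + N(m+2).
fib(0) is called only by fib(2), so N(0) = N(2).
Walk down from m=5:
  N(5)=1, N(4)=1, N(3)=2, N(2)=3, N(1)=5
N(1) = 5


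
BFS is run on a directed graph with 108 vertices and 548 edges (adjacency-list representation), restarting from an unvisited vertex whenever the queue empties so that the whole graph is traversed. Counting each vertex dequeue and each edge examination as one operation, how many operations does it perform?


A full BFS traversal dequeues each vertex exactly once and examines each directed edge exactly once.
V = 108 (vertex processing cost)
E = 548 (edge examination cost)
Total operations proportional to V + E = 108 + 548 = 656


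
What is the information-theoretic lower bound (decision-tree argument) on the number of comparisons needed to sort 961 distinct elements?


A binary decision tree of height h has at most 2^h leaves and needs at least n! of them, so h >= ceil(log2(n!)).
961! is far too large to multiply out, so use Stirling's series:
  ln(n!) ~ n ln n - n + (1/2) ln(2 pi n) + 1/(12n)  (error below 1/(360 n^3), negligible here)
  ln(961) = 6.8679744
  n ln n = 961 * 6.8679744 = 6600.1234
  (1/2) ln(2 pi * 961) = (1/2) ln(6038.1411) = 4.3529
  1/(12*961) = 0.0001
  ln(961!) ~ 6600.1234 - 961 + 4.3529 + 0.0001 = 5643.4764
Convert to base 2: log2(961!) = 5643.4764 / ln 2 = 5643.4764 / 0.69314718 = 8141.8154
ceil(8141.8154) = 8142


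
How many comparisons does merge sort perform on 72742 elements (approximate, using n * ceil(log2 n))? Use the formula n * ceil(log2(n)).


Recursion depth: ceil(log2(72742)) = 17
Each recursion level merges n = 72742 elements
Total = 72742 * 17 = 1236614


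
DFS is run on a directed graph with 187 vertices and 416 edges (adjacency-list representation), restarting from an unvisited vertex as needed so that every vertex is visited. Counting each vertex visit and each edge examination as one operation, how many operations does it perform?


A full DFS traversal processes each vertex exactly once (push/pop on stack).
Each directed edge is examined once.
V = 187, E = 416
V + E = 603


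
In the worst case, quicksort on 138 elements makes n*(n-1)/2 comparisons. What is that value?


Sum of comparisons per partition:
137 + 136 + ... + 1 + 0
= 138 * (138 - 1) / 2
= 138 * 137 / 2
= 9453


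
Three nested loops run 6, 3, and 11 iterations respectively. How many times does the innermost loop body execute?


Loop 1 (outermost): 6 iterations
Loop 2 (middle): 3 iterations per outer
Loop 3 (innermost): 11 iterations per middle
Total = 6 * 3 * 11 = 198


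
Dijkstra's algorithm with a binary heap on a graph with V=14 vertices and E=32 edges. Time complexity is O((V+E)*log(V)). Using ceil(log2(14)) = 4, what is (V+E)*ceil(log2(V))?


Dijkstra with a binary heap: each vertex is extracted once, each edge may relax once.
Each heap operation costs O(log V).
V + E = 14 + 32 = 46
ceil(log2(14)) = 4 (since 2^3 = 8 < 14 <= 16 = 2^4)
Total heap work = (V+E) * ceil(log2(V)) = 46 * 4 = 184


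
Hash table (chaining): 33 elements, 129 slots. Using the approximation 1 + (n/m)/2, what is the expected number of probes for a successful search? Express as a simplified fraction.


Computing expected probes:
alpha = 33/129
= 1 + alpha/2
= 1 + 33/(2*129)
= (2*129 + 33) / (2*129)
= 291/258 = 97/86


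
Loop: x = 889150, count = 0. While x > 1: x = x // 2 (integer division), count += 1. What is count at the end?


The variable x halves each step:
x = 889150 -> 444575 -> 222287 -> 111143 -> 55571 -> 27785 -> 13892 -> 6946 -> 3473 -> 1736 -> 868 -> 434 -> 217 -> 108 -> 54 -> 27 -> 13 -> 6 -> 3 -> 1
Number of halvings = floor(log2(889150)) = 19


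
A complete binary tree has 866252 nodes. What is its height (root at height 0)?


In a complete binary tree, level k holds nodes 2^k .. 2^(k+1)-1 (1-indexed).
Height = floor(log2(n)) = floor(log2(866252)) = 19
Check: 2^19 = 524288 <= 866252 < 1048576 = 2^20


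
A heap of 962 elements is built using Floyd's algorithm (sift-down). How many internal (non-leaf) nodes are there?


Leaf nodes occupy roughly half the array.
Sift-down is called for each internal node, starting from the last one.
Internal nodes = floor(n/2) = floor(962/2) = 481


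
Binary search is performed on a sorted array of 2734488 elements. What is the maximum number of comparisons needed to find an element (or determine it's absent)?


Binary search halves the search space each comparison:
  Step 1: search space = 2734488 -> 1367244
  Step 2: search space = 1367244 -> 683622
  Step 3: search space = 683622 -> 341811
  Step 4: search space = 341811 -> 170905
  Step 5: search space = 170905 -> 85452
  Step 6: search space = 85452 -> 42726
  Step 7: search space = 42726 -> 21363
  Step 8: search space = 21363 -> 10681
  Step 9: search space = 10681 -> 5340
  Step 10: search space = 5340 -> 2670
  Step 11: search space = 2670 -> 1335
  Step 12: search space = 1335 -> 667
  Step 13: search space = 667 -> 333
  Step 14: search space = 333 -> 166
  Step 15: search space = 166 -> 83
  Step 16: search space = 83 -> 41
  Step 17: search space = 41 -> 20
  Step 18: search space = 20 -> 10
  Step 19: search space = 10 -> 5
  Step 20: search space = 5 -> 2
  Step 21: search space = 2 -> 1
  Step 22: search space = 1 (final check)
Maximum comparisons = floor(log2(2734488)) + 1 = 21 + 1 = 22


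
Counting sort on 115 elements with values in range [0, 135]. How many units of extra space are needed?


Output array size: 115 (to store sorted result)
Count array size: 136 (one slot per possible value, range 0 to 135)
Total extra space = 115 + 136 = 251


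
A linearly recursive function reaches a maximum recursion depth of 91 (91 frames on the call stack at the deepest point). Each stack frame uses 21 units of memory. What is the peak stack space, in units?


Maximum recursion depth = 91 frames
Memory per frame = 21 units
Total stack space = depth * frame_size
= 91 * 21 = 1911


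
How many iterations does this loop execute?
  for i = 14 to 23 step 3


The loop variable i takes values starting at 14 and increments by 3 each iteration.
Sequence: i = 14, 17, 20, 23
The upper bound 23 is inclusive, so the count is floor((last - first) / step) + 1:
floor((23 - 14) / 3) + 1 = floor(9/3) + 1 = 3 + 1 = 4


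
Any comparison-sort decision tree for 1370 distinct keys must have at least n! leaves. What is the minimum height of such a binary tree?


A binary decision tree of height h has at most 2^h leaves and needs at least n! of them, so h >= ceil(log2(n!)).
1370! is far too large to multiply out, so use Stirling's series:
  ln(n!) ~ n ln n - n + (1/2) ln(2 pi n) + 1/(12n)  (error below 1/(360 n^3), negligible here)
  ln(1370) = 7.2225660
  n ln n = 1370 * 7.2225660 = 9894.9154
  (1/2) ln(2 pi * 1370) = (1/2) ln(8607.9639) = 4.5302
  1/(12*1370) = 0.0001
  ln(1370!) ~ 9894.9154 - 1370 + 4.5302 + 0.0001 = 8529.4457
Convert to base 2: log2(1370!) = 8529.4457 / ln 2 = 8529.4457 / 0.69314718 = 12305.3890
ceil(12305.3890) = 12306


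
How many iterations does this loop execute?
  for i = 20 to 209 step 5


The loop variable i takes values starting at 20 and increments by 5 each iteration.
Sequence: i = 20, 25, 30, 35, 40, 45, 50, 55, 60, ...
The upper bound 209 is inclusive, so the count is floor((last - first) / step) + 1:
floor((209 - 20) / 5) + 1 = floor(189/5) + 1 = 37 + 1 = 38


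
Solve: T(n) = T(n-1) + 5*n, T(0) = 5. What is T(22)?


Expanding the recurrence:
T(22) = T(21) + 5*22
       = T(20) + 5*21 + 5*22
       ...
       = T(0) + 5*(1 + 2 + ... + 22)
       = 5 + 5 * 22*23/2
       = 5 + 5 * 253
       = 5 + 1265 = 1270


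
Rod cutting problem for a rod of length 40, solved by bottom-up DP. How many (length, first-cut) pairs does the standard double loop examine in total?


For each subproblem length i = 1..40, the inner loop considers i possible first cuts.
Total = 1 + 2 + ... + 40
= 40*(40+1)/2
= 40*41/2 = 820


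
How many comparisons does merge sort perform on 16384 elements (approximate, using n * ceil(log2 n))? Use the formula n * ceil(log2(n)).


Recursion depth: ceil(log2(16384)) = 14
Each recursion level merges n = 16384 elements
Total = 16384 * 14 = 229376


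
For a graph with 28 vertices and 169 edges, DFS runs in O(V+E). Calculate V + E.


A full DFS traversal visits each vertex once and examines each edge once.
V = 28
E = 169
Sum = 28 + 169 = 197


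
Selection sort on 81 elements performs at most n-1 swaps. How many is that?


Each of the 80 passes places one element in its final position.
Pass 1: swap minimum into position 0
Pass 2: swap minimum of remaining into position 1
...
Pass 80: last two elements, one swap
Maximum swaps = 81 - 1 = 80


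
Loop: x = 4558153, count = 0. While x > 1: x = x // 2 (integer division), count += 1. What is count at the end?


The variable x halves each step:
x = 4558153 -> 2279076 -> 1139538 -> 569769 -> 284884 -> 142442 -> 71221 -> 35610 -> 17805 -> 8902 -> 4451 -> 2225 -> 1112 -> 556 -> 278 -> 139 -> 69 -> 34 -> 17 -> 8 -> 4 -> 2 -> 1
Number of halvings = floor(log2(4558153)) = 22
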